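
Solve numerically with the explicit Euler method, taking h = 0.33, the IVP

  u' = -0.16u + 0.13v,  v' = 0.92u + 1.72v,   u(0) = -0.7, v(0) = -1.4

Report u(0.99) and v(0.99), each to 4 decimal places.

Euler on (u,v): u_{n+1} = u_n + h·u', v_{n+1} = v_n + h·v'.
0.000000: (-0.700000, -1.400000); f=(-0.070000, -3.052000) → (-0.723100, -2.407160)
0.330000: (-0.723100, -2.407160); f=(-0.197235, -4.805567) → (-0.788187, -3.992997)
0.660000: (-0.788187, -3.992997); f=(-0.392980, -7.593088) → (-0.917871, -6.498716)
(u(0.99), v(0.99)) ≈ (-0.9179, -6.4987)

-0.9179, -6.4987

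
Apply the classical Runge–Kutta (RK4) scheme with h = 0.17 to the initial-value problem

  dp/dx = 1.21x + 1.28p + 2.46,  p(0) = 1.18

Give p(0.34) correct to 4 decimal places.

RK4: k1 = f(x_n, p_n); k2 = f(x_n + h/2, p_n + (h/2)·k1); k3 = f(x_n + h/2, p_n + (h/2)·k2); k4 = f(x_n + h, p_n + h·k3); p_{n+1} = p_n + (h/6)·(k1 + 2k2 + 2k3 + k4).
x=0.000000, p=1.180000:
  k1 = f(0.000000, 1.180000) = 3.970400
  k2 = f(0.085000, 1.517484) = 4.505230
  k3 = f(0.085000, 1.562945) = 4.563419
  k4 = f(0.170000, 1.955781) = 5.169100
  p ← 1.180000 + (0.17/6)·(k1 + 2k2 + 2k3 + k4) = 1.952843
x=0.170000, p=1.952843:
  k1 = f(0.170000, 1.952843) = 5.165339
  k2 = f(0.255000, 2.391896) = 5.830177
  k3 = f(0.255000, 2.448408) = 5.902512
  k4 = f(0.340000, 2.956270) = 6.655425
  p ← 1.952843 + (0.17/6)·(k1 + 2k2 + 2k3 + k4) = 2.952617
p(0.34) ≈ 2.9526

2.9526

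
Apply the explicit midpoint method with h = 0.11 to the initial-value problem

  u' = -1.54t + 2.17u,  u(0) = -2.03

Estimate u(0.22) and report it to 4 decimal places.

-3.3017

Midpoint: k1 = f(t_n, u_n); k2 = f(t_n + h/2, u_n + (h/2)·k1); u_{n+1} = u_n + h·k2.
t=0.000000, u=-2.030000:
  k1 = f(0.000000, -2.030000) = -4.405100
  k2 = f(0.055000, -2.272280) = -5.015549
  u ← -2.030000 + 0.11·(-5.015549) = -2.581710
t=0.110000, u=-2.581710:
  k1 = f(0.110000, -2.581710) = -5.771711
  k2 = f(0.165000, -2.899154) = -6.545265
  u ← -2.581710 + 0.11·(-6.545265) = -3.301690
u(0.22) ≈ -3.3017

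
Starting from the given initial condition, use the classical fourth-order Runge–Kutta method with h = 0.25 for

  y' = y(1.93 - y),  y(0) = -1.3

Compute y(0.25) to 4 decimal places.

-3.5734

RK4: k1 = f(x_n, y_n); k2 = f(x_n + h/2, y_n + (h/2)·k1); k3 = f(x_n + h/2, y_n + (h/2)·k2); k4 = f(x_n + h, y_n + h·k3); y_{n+1} = y_n + (h/6)·(k1 + 2k2 + 2k3 + k4).
x=0.000000, y=-1.300000:
  k1 = f(0.000000, -1.300000) = -4.199000
  k2 = f(0.125000, -1.824875) = -6.852178
  k3 = f(0.125000, -2.156522) = -8.812676
  k4 = f(0.250000, -3.503169) = -19.033309
  y ← -1.300000 + (0.25/6)·(k1 + 2k2 + 2k3 + k4) = -3.573417
y(0.25) ≈ -3.5734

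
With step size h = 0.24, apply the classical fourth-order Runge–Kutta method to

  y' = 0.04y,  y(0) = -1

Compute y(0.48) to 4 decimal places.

-1.0194

RK4: k1 = f(x_n, y_n); k2 = f(x_n + h/2, y_n + (h/2)·k1); k3 = f(x_n + h/2, y_n + (h/2)·k2); k4 = f(x_n + h, y_n + h·k3); y_{n+1} = y_n + (h/6)·(k1 + 2k2 + 2k3 + k4).
x=0.000000, y=-1.000000:
  k1 = f(0.000000, -1.000000) = -0.040000
  k2 = f(0.120000, -1.004800) = -0.040192
  k3 = f(0.120000, -1.004823) = -0.040193
  k4 = f(0.240000, -1.009646) = -0.040386
  y ← -1.000000 + (0.24/6)·(k1 + 2k2 + 2k3 + k4) = -1.009646
x=0.240000, y=-1.009646:
  k1 = f(0.240000, -1.009646) = -0.040386
  k2 = f(0.360000, -1.014493) = -0.040580
  k3 = f(0.360000, -1.014516) = -0.040581
  k4 = f(0.480000, -1.019386) = -0.040775
  y ← -1.009646 + (0.24/6)·(k1 + 2k2 + 2k3 + k4) = -1.019386
y(0.48) ≈ -1.0194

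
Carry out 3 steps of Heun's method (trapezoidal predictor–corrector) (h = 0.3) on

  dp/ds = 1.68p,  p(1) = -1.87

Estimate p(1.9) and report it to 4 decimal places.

Heun: k1 = f(s_n, p_n); k2 = f(s_n + h, p_n + h·k1); p_{n+1} = p_n + (h/2)·(k1 + k2).
s=1.000000, p=-1.870000:
  k1 = f(1.000000, -1.870000) = -3.141600
  k2 = f(1.300000, -2.812480) = -4.724966
  p ← -1.870000 + (0.3/2)·(-3.141600 + (-4.724966)) = -3.049985
s=1.300000, p=-3.049985:
  k1 = f(1.300000, -3.049985) = -5.123975
  k2 = f(1.600000, -4.587177) = -7.706458
  p ← -3.049985 + (0.3/2)·(-5.123975 + (-7.706458)) = -4.974550
s=1.600000, p=-4.974550:
  k1 = f(1.600000, -4.974550) = -8.357244
  k2 = f(1.900000, -7.481723) = -12.569295
  p ← -4.974550 + (0.3/2)·(-8.357244 + (-12.569295)) = -8.113531
p(1.9) ≈ -8.1135

-8.1135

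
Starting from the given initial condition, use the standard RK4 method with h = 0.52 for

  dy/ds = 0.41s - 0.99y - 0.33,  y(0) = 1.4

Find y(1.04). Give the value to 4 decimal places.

RK4: k1 = f(s_n, y_n); k2 = f(s_n + h/2, y_n + (h/2)·k1); k3 = f(s_n + h/2, y_n + (h/2)·k2); k4 = f(s_n + h, y_n + h·k3); y_{n+1} = y_n + (h/6)·(k1 + 2k2 + 2k3 + k4).
s=0.000000, y=1.400000:
  k1 = f(0.000000, 1.400000) = -1.716000
  k2 = f(0.260000, 0.953840) = -1.167702
  k3 = f(0.260000, 1.096398) = -1.308834
  k4 = f(0.520000, 0.719407) = -0.829012
  y ← 1.400000 + (0.52/6)·(k1 + 2k2 + 2k3 + k4) = 0.750166
s=0.520000, y=0.750166:
  k1 = f(0.520000, 0.750166) = -0.859464
  k2 = f(0.780000, 0.526705) = -0.531638
  k3 = f(0.780000, 0.611940) = -0.616021
  k4 = f(1.040000, 0.429835) = -0.329137
  y ← 0.750166 + (0.52/6)·(k1 + 2k2 + 2k3 + k4) = 0.448226
y(1.04) ≈ 0.4482

0.4482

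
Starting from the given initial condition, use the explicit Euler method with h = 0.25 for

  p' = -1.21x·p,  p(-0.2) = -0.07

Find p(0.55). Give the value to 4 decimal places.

Euler: p_{n+1} = p_n + h·f(x_n, p_n).
x=-0.200000, p=-0.070000: f=-0.016940 → p ← -0.070000 + 0.25·(-0.016940) = -0.074235
x=0.050000, p=-0.074235: f=0.004491 → p ← -0.074235 + 0.25·0.004491 = -0.073112
x=0.300000, p=-0.073112: f=0.026540 → p ← -0.073112 + 0.25·0.026540 = -0.066477
p(0.55) ≈ -0.0665

-0.0665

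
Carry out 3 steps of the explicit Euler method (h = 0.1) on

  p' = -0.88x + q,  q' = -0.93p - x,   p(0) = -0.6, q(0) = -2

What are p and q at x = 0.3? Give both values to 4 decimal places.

-1.2088, -1.8065

Euler on (p,q): p_{n+1} = p_n + h·p', q_{n+1} = q_n + h·q'.
0.000000: (-0.600000, -2.000000); f=(-2.000000, 0.558000) → (-0.800000, -1.944200)
0.100000: (-0.800000, -1.944200); f=(-2.032200, 0.644000) → (-1.003220, -1.879800)
0.200000: (-1.003220, -1.879800); f=(-2.055800, 0.732995) → (-1.208800, -1.806501)
(p(0.3), q(0.3)) ≈ (-1.2088, -1.8065)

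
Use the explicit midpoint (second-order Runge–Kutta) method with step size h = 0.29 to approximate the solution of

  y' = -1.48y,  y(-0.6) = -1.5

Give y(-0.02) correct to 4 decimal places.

Midpoint: k1 = f(t_n, y_n); k2 = f(t_n + h/2, y_n + (h/2)·k1); y_{n+1} = y_n + h·k2.
t=-0.600000, y=-1.500000:
  k1 = f(-0.600000, -1.500000) = 2.220000
  k2 = f(-0.455000, -1.178100) = 1.743588
  y ← -1.500000 + 0.29·1.743588 = -0.994359
t=-0.310000, y=-0.994359:
  k1 = f(-0.310000, -0.994359) = 1.471652
  k2 = f(-0.165000, -0.780970) = 1.155836
  y ← -0.994359 + 0.29·1.155836 = -0.659167
y(-0.02) ≈ -0.6592

-0.6592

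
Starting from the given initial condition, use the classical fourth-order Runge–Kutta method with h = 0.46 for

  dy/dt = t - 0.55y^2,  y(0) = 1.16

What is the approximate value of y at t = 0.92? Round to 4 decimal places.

1.0498

RK4: k1 = f(t_n, y_n); k2 = f(t_n + h/2, y_n + (h/2)·k1); k3 = f(t_n + h/2, y_n + (h/2)·k2); k4 = f(t_n + h, y_n + h·k3); y_{n+1} = y_n + (h/6)·(k1 + 2k2 + 2k3 + k4).
t=0.000000, y=1.160000:
  k1 = f(0.000000, 1.160000) = -0.740080
  k2 = f(0.230000, 0.989782) = -0.308817
  k3 = f(0.230000, 1.088972) = -0.422223
  k4 = f(0.460000, 0.965777) = -0.052999
  y ← 1.160000 + (0.46/6)·(k1 + 2k2 + 2k3 + k4) = 0.987104
t=0.460000, y=0.987104:
  k1 = f(0.460000, 0.987104) = -0.075906
  k2 = f(0.690000, 0.969646) = 0.172883
  k3 = f(0.690000, 1.026867) = 0.110049
  k4 = f(0.920000, 1.037727) = 0.327718
  y ← 0.987104 + (0.46/6)·(k1 + 2k2 + 2k3 + k4) = 1.049793
y(0.92) ≈ 1.0498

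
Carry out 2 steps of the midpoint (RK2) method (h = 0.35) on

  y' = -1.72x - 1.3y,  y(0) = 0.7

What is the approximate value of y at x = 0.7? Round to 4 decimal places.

-0.0420

Midpoint: k1 = f(x_n, y_n); k2 = f(x_n + h/2, y_n + (h/2)·k1); y_{n+1} = y_n + h·k2.
x=0.000000, y=0.700000:
  k1 = f(0.000000, 0.700000) = -0.910000
  k2 = f(0.175000, 0.540750) = -1.003975
  y ← 0.700000 + 0.35·(-1.003975) = 0.348609
x=0.350000, y=0.348609:
  k1 = f(0.350000, 0.348609) = -1.055191
  k2 = f(0.525000, 0.163950) = -1.116135
  y ← 0.348609 + 0.35·(-1.116135) = -0.042039
y(0.7) ≈ -0.0420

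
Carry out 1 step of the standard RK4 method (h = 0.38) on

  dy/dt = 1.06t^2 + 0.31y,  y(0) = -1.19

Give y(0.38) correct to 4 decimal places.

RK4: k1 = f(t_n, y_n); k2 = f(t_n + h/2, y_n + (h/2)·k1); k3 = f(t_n + h/2, y_n + (h/2)·k2); k4 = f(t_n + h, y_n + h·k3); y_{n+1} = y_n + (h/6)·(k1 + 2k2 + 2k3 + k4).
t=0.000000, y=-1.190000:
  k1 = f(0.000000, -1.190000) = -0.368900
  k2 = f(0.190000, -1.260091) = -0.352362
  k3 = f(0.190000, -1.256949) = -0.351388
  k4 = f(0.380000, -1.323527) = -0.257230
  y ← -1.190000 + (0.38/6)·(k1 + 2k2 + 2k3 + k4) = -1.318797
y(0.38) ≈ -1.3188

-1.3188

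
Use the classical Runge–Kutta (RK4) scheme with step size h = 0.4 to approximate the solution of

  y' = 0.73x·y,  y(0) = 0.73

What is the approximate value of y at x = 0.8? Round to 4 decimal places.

0.9221

RK4: k1 = f(x_n, y_n); k2 = f(x_n + h/2, y_n + (h/2)·k1); k3 = f(x_n + h/2, y_n + (h/2)·k2); k4 = f(x_n + h, y_n + h·k3); y_{n+1} = y_n + (h/6)·(k1 + 2k2 + 2k3 + k4).
x=0.000000, y=0.730000:
  k1 = f(0.000000, 0.730000) = 0.000000
  k2 = f(0.200000, 0.730000) = 0.106580
  k3 = f(0.200000, 0.751316) = 0.109692
  k4 = f(0.400000, 0.773877) = 0.225972
  y ← 0.730000 + (0.4/6)·(k1 + 2k2 + 2k3 + k4) = 0.773901
x=0.400000, y=0.773901:
  k1 = f(0.400000, 0.773901) = 0.225979
  k2 = f(0.600000, 0.819097) = 0.358764
  k3 = f(0.600000, 0.845654) = 0.370396
  k4 = f(0.800000, 0.922060) = 0.538483
  y ← 0.773901 + (0.4/6)·(k1 + 2k2 + 2k3 + k4) = 0.922087
y(0.8) ≈ 0.9221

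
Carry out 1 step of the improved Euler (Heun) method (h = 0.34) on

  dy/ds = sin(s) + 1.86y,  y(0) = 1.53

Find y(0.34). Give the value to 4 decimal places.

2.8602

Heun: k1 = f(s_n, y_n); k2 = f(s_n + h, y_n + h·k1); y_{n+1} = y_n + (h/2)·(k1 + k2).
s=0.000000, y=1.530000:
  k1 = f(0.000000, 1.530000) = 2.845800
  k2 = f(0.340000, 2.497572) = 4.978971
  y ← 1.530000 + (0.34/2)·(2.845800 + 4.978971) = 2.860211
y(0.34) ≈ 2.8602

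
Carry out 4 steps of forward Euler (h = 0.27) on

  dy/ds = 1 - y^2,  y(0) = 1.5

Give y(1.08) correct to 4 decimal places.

Euler: y_{n+1} = y_n + h·f(s_n, y_n).
s=0.000000, y=1.500000: f=-1.250000 → y ← 1.500000 + 0.27·(-1.250000) = 1.162500
s=0.270000, y=1.162500: f=-0.351406 → y ← 1.162500 + 0.27·(-0.351406) = 1.067620
s=0.540000, y=1.067620: f=-0.139813 → y ← 1.067620 + 0.27·(-0.139813) = 1.029871
s=0.810000, y=1.029871: f=-0.060634 → y ← 1.029871 + 0.27·(-0.060634) = 1.013500
y(1.08) ≈ 1.0135

1.0135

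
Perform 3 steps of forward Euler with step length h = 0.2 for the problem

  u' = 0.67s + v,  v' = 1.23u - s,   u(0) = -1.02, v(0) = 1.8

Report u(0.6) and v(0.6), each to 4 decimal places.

-0.0004, 1.1872

Euler on (u,v): u_{n+1} = u_n + h·u', v_{n+1} = v_n + h·v'.
0.000000: (-1.020000, 1.800000); f=(1.800000, -1.254600) → (-0.660000, 1.549080)
0.200000: (-0.660000, 1.549080); f=(1.683080, -1.011800) → (-0.323384, 1.346720)
0.400000: (-0.323384, 1.346720); f=(1.614720, -0.797762) → (-0.000440, 1.187168)
(u(0.6), v(0.6)) ≈ (-0.0004, 1.1872)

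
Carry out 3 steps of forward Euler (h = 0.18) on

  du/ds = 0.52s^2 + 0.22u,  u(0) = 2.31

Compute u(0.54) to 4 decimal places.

2.6107

Euler: u_{n+1} = u_n + h·f(s_n, u_n).
s=0.000000, u=2.310000: f=0.508200 → u ← 2.310000 + 0.18·0.508200 = 2.401476
s=0.180000, u=2.401476: f=0.545173 → u ← 2.401476 + 0.18·0.545173 = 2.499607
s=0.360000, u=2.499607: f=0.617306 → u ← 2.499607 + 0.18·0.617306 = 2.610722
u(0.54) ≈ 2.6107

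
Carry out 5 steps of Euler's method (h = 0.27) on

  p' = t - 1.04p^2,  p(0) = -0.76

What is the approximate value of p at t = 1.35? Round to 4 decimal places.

-1.8630

Euler: p_{n+1} = p_n + h·f(t_n, p_n).
t=0.000000, p=-0.760000: f=-0.600704 → p ← -0.760000 + 0.27·(-0.600704) = -0.922190
t=0.270000, p=-0.922190: f=-0.614452 → p ← -0.922190 + 0.27·(-0.614452) = -1.088092
t=0.540000, p=-1.088092: f=-0.691302 → p ← -1.088092 + 0.27·(-0.691302) = -1.274744
t=0.810000, p=-1.274744: f=-0.879970 → p ← -1.274744 + 0.27·(-0.879970) = -1.512336
t=1.080000, p=-1.512336: f=-1.298646 → p ← -1.512336 + 0.27·(-1.298646) = -1.862970
p(1.35) ≈ -1.8630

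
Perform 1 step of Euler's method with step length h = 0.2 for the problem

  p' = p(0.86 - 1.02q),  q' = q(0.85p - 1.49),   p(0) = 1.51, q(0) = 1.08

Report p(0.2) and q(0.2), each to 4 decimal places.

Euler on (p,q): p_{n+1} = p_n + h·p', q_{n+1} = q_n + h·q'.
0.000000: (1.510000, 1.080000); f=(-0.364816, -0.223020) → (1.437037, 1.035396)
(p(0.2), q(0.2)) ≈ (1.4370, 1.0354)

1.4370, 1.0354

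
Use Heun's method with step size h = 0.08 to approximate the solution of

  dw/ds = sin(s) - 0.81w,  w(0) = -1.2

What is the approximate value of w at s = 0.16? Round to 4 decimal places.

-1.0419

Heun: k1 = f(s_n, w_n); k2 = f(s_n + h, w_n + h·k1); w_{n+1} = w_n + (h/2)·(k1 + k2).
s=0.000000, w=-1.200000:
  k1 = f(0.000000, -1.200000) = 0.972000
  k2 = f(0.080000, -1.122240) = 0.988929
  w ← -1.200000 + (0.08/2)·(0.972000 + 0.988929) = -1.121563
s=0.080000, w=-1.121563:
  k1 = f(0.080000, -1.121563) = 0.988381
  k2 = f(0.160000, -1.042492) = 1.003737
  w ← -1.121563 + (0.08/2)·(0.988381 + 1.003737) = -1.041878
w(0.16) ≈ -1.0419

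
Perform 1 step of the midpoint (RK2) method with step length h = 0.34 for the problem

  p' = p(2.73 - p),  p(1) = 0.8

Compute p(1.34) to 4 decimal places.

1.4024

Midpoint: k1 = f(x_n, p_n); k2 = f(x_n + h/2, p_n + (h/2)·k1); p_{n+1} = p_n + h·k2.
x=1.000000, p=0.800000:
  k1 = f(1.000000, 0.800000) = 1.544000
  k2 = f(1.170000, 1.062480) = 1.771707
  p ← 0.800000 + 0.34·1.771707 = 1.402380
p(1.34) ≈ 1.4024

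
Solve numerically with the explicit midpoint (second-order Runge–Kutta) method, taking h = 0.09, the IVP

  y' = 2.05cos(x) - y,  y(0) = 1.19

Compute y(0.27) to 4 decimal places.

1.3871

Midpoint: k1 = f(x_n, y_n); k2 = f(x_n + h/2, y_n + (h/2)·k1); y_{n+1} = y_n + h·k2.
x=0.000000, y=1.190000:
  k1 = f(0.000000, 1.190000) = 0.860000
  k2 = f(0.045000, 1.228700) = 0.819225
  y ← 1.190000 + 0.09·0.819225 = 1.263730
x=0.090000, y=1.263730:
  k1 = f(0.090000, 1.263730) = 0.777973
  k2 = f(0.135000, 1.298739) = 0.732609
  y ← 1.263730 + 0.09·0.732609 = 1.329665
x=0.180000, y=1.329665:
  k1 = f(0.180000, 1.329665) = 0.687215
  k2 = f(0.225000, 1.360590) = 0.637738
  y ← 1.329665 + 0.09·0.637738 = 1.387061
y(0.27) ≈ 1.3871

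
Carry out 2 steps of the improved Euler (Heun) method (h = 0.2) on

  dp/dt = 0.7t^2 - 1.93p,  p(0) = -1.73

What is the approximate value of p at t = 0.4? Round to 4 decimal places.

Heun: k1 = f(t_n, p_n); k2 = f(t_n + h, p_n + h·k1); p_{n+1} = p_n + (h/2)·(k1 + k2).
t=0.000000, p=-1.730000:
  k1 = f(0.000000, -1.730000) = 3.338900
  k2 = f(0.200000, -1.062220) = 2.078085
  p ← -1.730000 + (0.2/2)·(3.338900 + 2.078085) = -1.188302
t=0.200000, p=-1.188302:
  k1 = f(0.200000, -1.188302) = 2.321422
  k2 = f(0.400000, -0.724017) = 1.509353
  p ← -1.188302 + (0.2/2)·(2.321422 + 1.509353) = -0.805224
p(0.4) ≈ -0.8052

-0.8052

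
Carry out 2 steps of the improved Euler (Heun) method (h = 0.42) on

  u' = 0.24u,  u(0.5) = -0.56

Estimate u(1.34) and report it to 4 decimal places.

-0.6849

Heun: k1 = f(s_n, u_n); k2 = f(s_n + h, u_n + h·k1); u_{n+1} = u_n + (h/2)·(k1 + k2).
s=0.500000, u=-0.560000:
  k1 = f(0.500000, -0.560000) = -0.134400
  k2 = f(0.920000, -0.616448) = -0.147948
  u ← -0.560000 + (0.42/2)·(-0.134400 + (-0.147948)) = -0.619293
s=0.920000, u=-0.619293:
  k1 = f(0.920000, -0.619293) = -0.148630
  k2 = f(1.340000, -0.681718) = -0.163612
  u ← -0.619293 + (0.42/2)·(-0.148630 + (-0.163612)) = -0.684864
u(1.34) ≈ -0.6849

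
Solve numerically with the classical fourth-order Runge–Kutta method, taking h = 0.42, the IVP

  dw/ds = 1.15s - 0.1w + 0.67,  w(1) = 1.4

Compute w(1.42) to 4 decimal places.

RK4: k1 = f(s_n, w_n); k2 = f(s_n + h/2, w_n + (h/2)·k1); k3 = f(s_n + h/2, w_n + (h/2)·k2); k4 = f(s_n + h, w_n + h·k3); w_{n+1} = w_n + (h/6)·(k1 + 2k2 + 2k3 + k4).
s=1.000000, w=1.400000:
  k1 = f(1.000000, 1.400000) = 1.680000
  k2 = f(1.210000, 1.752800) = 1.886220
  k3 = f(1.210000, 1.796106) = 1.881889
  k4 = f(1.420000, 2.190394) = 2.083961
  w ← 1.400000 + (0.42/6)·(k1 + 2k2 + 2k3 + k4) = 2.191013
w(1.42) ≈ 2.1910

2.1910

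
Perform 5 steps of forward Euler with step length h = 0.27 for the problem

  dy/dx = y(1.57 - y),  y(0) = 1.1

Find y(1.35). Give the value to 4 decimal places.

Euler: y_{n+1} = y_n + h·f(x_n, y_n).
x=0.000000, y=1.100000: f=0.517000 → y ← 1.100000 + 0.27·0.517000 = 1.239590
x=0.270000, y=1.239590: f=0.409573 → y ← 1.239590 + 0.27·0.409573 = 1.350175
x=0.540000, y=1.350175: f=0.296803 → y ← 1.350175 + 0.27·0.296803 = 1.430311
x=0.810000, y=1.430311: f=0.199798 → y ← 1.430311 + 0.27·0.199798 = 1.484257
x=1.080000, y=1.484257: f=0.127265 → y ← 1.484257 + 0.27·0.127265 = 1.518618
y(1.35) ≈ 1.5186

1.5186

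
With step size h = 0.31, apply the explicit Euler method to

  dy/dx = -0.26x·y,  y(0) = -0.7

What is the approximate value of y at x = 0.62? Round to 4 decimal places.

Euler: y_{n+1} = y_n + h·f(x_n, y_n).
x=0.000000, y=-0.700000: f=0.000000 → y ← -0.700000 + 0.31·0.000000 = -0.700000
x=0.310000, y=-0.700000: f=0.056420 → y ← -0.700000 + 0.31·0.056420 = -0.682510
y(0.62) ≈ -0.6825

-0.6825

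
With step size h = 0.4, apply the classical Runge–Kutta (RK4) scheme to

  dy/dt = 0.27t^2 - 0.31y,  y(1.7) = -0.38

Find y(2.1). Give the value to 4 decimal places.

0.0339

RK4: k1 = f(t_n, y_n); k2 = f(t_n + h/2, y_n + (h/2)·k1); k3 = f(t_n + h/2, y_n + (h/2)·k2); k4 = f(t_n + h, y_n + h·k3); y_{n+1} = y_n + (h/6)·(k1 + 2k2 + 2k3 + k4).
t=1.700000, y=-0.380000:
  k1 = f(1.700000, -0.380000) = 0.898100
  k2 = f(1.900000, -0.200380) = 1.036818
  k3 = f(1.900000, -0.172636) = 1.028217
  k4 = f(2.100000, 0.031287) = 1.181001
  y ← -0.380000 + (0.4/6)·(k1 + 2k2 + 2k3 + k4) = 0.033945
y(2.1) ≈ 0.0339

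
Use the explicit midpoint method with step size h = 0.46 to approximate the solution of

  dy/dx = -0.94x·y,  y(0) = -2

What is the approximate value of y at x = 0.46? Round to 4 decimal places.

-1.8011

Midpoint: k1 = f(x_n, y_n); k2 = f(x_n + h/2, y_n + (h/2)·k1); y_{n+1} = y_n + h·k2.
x=0.000000, y=-2.000000:
  k1 = f(0.000000, -2.000000) = 0.000000
  k2 = f(0.230000, -2.000000) = 0.432400
  y ← -2.000000 + 0.46·0.432400 = -1.801096
y(0.46) ≈ -1.8011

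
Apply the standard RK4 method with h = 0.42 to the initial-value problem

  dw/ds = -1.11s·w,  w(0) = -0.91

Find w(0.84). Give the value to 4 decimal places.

RK4: k1 = f(s_n, w_n); k2 = f(s_n + h/2, w_n + (h/2)·k1); k3 = f(s_n + h/2, w_n + (h/2)·k2); k4 = f(s_n + h, w_n + h·k3); w_{n+1} = w_n + (h/6)·(k1 + 2k2 + 2k3 + k4).
s=0.000000, w=-0.910000:
  k1 = f(0.000000, -0.910000) = 0.000000
  k2 = f(0.210000, -0.910000) = 0.212121
  k3 = f(0.210000, -0.865455) = 0.201737
  k4 = f(0.420000, -0.825270) = 0.384741
  w ← -0.910000 + (0.42/6)·(k1 + 2k2 + 2k3 + k4) = -0.825128
s=0.420000, w=-0.825128:
  k1 = f(0.420000, -0.825128) = 0.384675
  k2 = f(0.630000, -0.744346) = 0.520521
  k3 = f(0.630000, -0.715818) = 0.500572
  k4 = f(0.840000, -0.614888) = 0.573321
  w ← -0.825128 + (0.42/6)·(k1 + 2k2 + 2k3 + k4) = -0.615115
w(0.84) ≈ -0.6151

-0.6151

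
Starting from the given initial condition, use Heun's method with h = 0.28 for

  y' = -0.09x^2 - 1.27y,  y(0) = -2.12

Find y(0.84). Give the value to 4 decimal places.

-0.7664

Heun: k1 = f(x_n, y_n); k2 = f(x_n + h, y_n + h·k1); y_{n+1} = y_n + (h/2)·(k1 + k2).
x=0.000000, y=-2.120000:
  k1 = f(0.000000, -2.120000) = 2.692400
  k2 = f(0.280000, -1.366128) = 1.727927
  y ← -2.120000 + (0.28/2)·(2.692400 + 1.727927) = -1.501154
x=0.280000, y=-1.501154:
  k1 = f(0.280000, -1.501154) = 1.899410
  k2 = f(0.560000, -0.969319) = 1.202812
  y ← -1.501154 + (0.28/2)·(1.899410 + 1.202812) = -1.066843
x=0.560000, y=-1.066843:
  k1 = f(0.560000, -1.066843) = 1.326667
  k2 = f(0.840000, -0.695377) = 0.819624
  y ← -1.066843 + (0.28/2)·(1.326667 + 0.819624) = -0.766362
y(0.84) ≈ -0.7664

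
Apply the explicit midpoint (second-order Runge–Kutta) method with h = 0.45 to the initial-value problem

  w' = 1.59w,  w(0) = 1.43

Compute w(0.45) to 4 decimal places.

Midpoint: k1 = f(t_n, w_n); k2 = f(t_n + h/2, w_n + (h/2)·k1); w_{n+1} = w_n + h·k2.
t=0.000000, w=1.430000:
  k1 = f(0.000000, 1.430000) = 2.273700
  k2 = f(0.225000, 1.941582) = 3.087116
  w ← 1.430000 + 0.45·3.087116 = 2.819202
w(0.45) ≈ 2.8192

2.8192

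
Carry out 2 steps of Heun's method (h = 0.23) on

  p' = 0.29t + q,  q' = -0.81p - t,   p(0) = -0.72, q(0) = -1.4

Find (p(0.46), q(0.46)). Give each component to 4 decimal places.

-1.2705, -1.1262

Heun on (p,q): k1 = f(t_n, state_n); k2 = f(t_n + h, state_n + h·k1); state_{n+1} = state_n + (h/2)·(k1 + k2).
0.000000: (-0.720000, -1.400000)
  k1 = (-1.400000, 0.583200)
  predictor → (-1.042000, -1.265864)
  k2 = (-1.199164, 0.614020)
  → (-1.018904, -1.262320)
0.230000: (-1.018904, -1.262320)
  k1 = (-1.195620, 0.595312)
  predictor → (-1.293896, -1.125398)
  k2 = (-0.991998, 0.588056)
  → (-1.270480, -1.126232)
(p(0.46), q(0.46)) ≈ (-1.2705, -1.1262)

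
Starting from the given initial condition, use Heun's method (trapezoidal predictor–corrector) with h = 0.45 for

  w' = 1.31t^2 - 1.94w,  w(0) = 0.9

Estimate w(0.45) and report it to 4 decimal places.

0.5169

Heun: k1 = f(t_n, w_n); k2 = f(t_n + h, w_n + h·k1); w_{n+1} = w_n + (h/2)·(k1 + k2).
t=0.000000, w=0.900000:
  k1 = f(0.000000, 0.900000) = -1.746000
  k2 = f(0.450000, 0.114300) = 0.043533
  w ← 0.900000 + (0.45/2)·(-1.746000 + 0.043533) = 0.516945
w(0.45) ≈ 0.5169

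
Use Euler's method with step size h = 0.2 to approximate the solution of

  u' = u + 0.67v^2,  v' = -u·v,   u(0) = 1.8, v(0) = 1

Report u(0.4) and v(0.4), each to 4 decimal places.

2.8077, 0.3464

Euler on (u,v): u_{n+1} = u_n + h·u', v_{n+1} = v_n + h·v'.
0.000000: (1.800000, 1.000000); f=(2.470000, -1.800000) → (2.294000, 0.640000)
0.200000: (2.294000, 0.640000); f=(2.568432, -1.468160) → (2.807686, 0.346368)
(u(0.4), v(0.4)) ≈ (2.8077, 0.3464)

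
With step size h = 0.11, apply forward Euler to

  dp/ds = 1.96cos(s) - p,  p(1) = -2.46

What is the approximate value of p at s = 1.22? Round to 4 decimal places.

Euler: p_{n+1} = p_n + h·f(s_n, p_n).
s=1.000000, p=-2.460000: f=3.518993 → p ← -2.460000 + 0.11·3.518993 = -2.072911
s=1.110000, p=-2.072911: f=2.944447 → p ← -2.072911 + 0.11·2.944447 = -1.749022
p(1.22) ≈ -1.7490

-1.7490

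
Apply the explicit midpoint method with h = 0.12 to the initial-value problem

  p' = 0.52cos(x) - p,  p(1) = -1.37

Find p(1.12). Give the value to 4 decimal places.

Midpoint: k1 = f(x_n, p_n); k2 = f(x_n + h/2, p_n + (h/2)·k1); p_{n+1} = p_n + h·k2.
x=1.000000, p=-1.370000:
  k1 = f(1.000000, -1.370000) = 1.650957
  k2 = f(1.060000, -1.270943) = 1.525156
  p ← -1.370000 + 0.12·1.525156 = -1.186981
p(1.12) ≈ -1.1870

-1.1870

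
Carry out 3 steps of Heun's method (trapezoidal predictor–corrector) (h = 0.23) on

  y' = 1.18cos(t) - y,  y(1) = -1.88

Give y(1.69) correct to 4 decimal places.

-0.8500

Heun: k1 = f(t_n, y_n); k2 = f(t_n + h, y_n + h·k1); y_{n+1} = y_n + (h/2)·(k1 + k2).
t=1.000000, y=-1.880000:
  k1 = f(1.000000, -1.880000) = 2.517557
  k2 = f(1.230000, -1.300962) = 1.695362
  y ← -1.880000 + (0.23/2)·(2.517557 + 1.695362) = -1.395514
t=1.230000, y=-1.395514:
  k1 = f(1.230000, -1.395514) = 1.789915
  k2 = f(1.460000, -0.983834) = 1.114306
  y ← -1.395514 + (0.23/2)·(1.789915 + 1.114306) = -1.061529
t=1.460000, y=-1.061529:
  k1 = f(1.460000, -1.061529) = 1.192001
  k2 = f(1.690000, -0.787369) = 0.647041
  y ← -1.061529 + (0.23/2)·(1.192001 + 0.647041) = -0.850039
y(1.69) ≈ -0.8500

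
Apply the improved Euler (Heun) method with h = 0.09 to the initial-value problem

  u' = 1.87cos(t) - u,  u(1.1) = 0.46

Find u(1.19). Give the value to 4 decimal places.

Heun: k1 = f(t_n, u_n); k2 = f(t_n + h, u_n + h·k1); u_{n+1} = u_n + (h/2)·(k1 + k2).
t=1.100000, u=0.460000:
  k1 = f(1.100000, 0.460000) = 0.388225
  k2 = f(1.190000, 0.494940) = 0.200064
  u ← 0.460000 + (0.09/2)·(0.388225 + 0.200064) = 0.486473
u(1.19) ≈ 0.4865

0.4865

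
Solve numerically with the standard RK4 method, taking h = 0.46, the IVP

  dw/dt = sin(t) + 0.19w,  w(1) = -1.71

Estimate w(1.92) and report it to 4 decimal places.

RK4: k1 = f(t_n, w_n); k2 = f(t_n + h/2, w_n + (h/2)·k1); k3 = f(t_n + h/2, w_n + (h/2)·k2); k4 = f(t_n + h, w_n + h·k3); w_{n+1} = w_n + (h/6)·(k1 + 2k2 + 2k3 + k4).
t=1.000000, w=-1.710000:
  k1 = f(1.000000, -1.710000) = 0.516571
  k2 = f(1.230000, -1.591189) = 0.640163
  k3 = f(1.230000, -1.562763) = 0.645564
  k4 = f(1.460000, -1.413041) = 0.725391
  w ← -1.710000 + (0.46/6)·(k1 + 2k2 + 2k3 + k4) = -1.417638
t=1.460000, w=-1.417638:
  k1 = f(1.460000, -1.417638) = 0.724517
  k2 = f(1.690000, -1.250999) = 0.755214
  k3 = f(1.690000, -1.243939) = 0.756555
  k4 = f(1.920000, -1.069623) = 0.736417
  w ← -1.417638 + (0.46/6)·(k1 + 2k2 + 2k3 + k4) = -1.073829
w(1.92) ≈ -1.0738

-1.0738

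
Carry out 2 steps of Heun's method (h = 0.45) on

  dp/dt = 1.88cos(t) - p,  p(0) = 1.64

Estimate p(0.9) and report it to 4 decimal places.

Heun: k1 = f(t_n, p_n); k2 = f(t_n + h, p_n + h·k1); p_{n+1} = p_n + (h/2)·(k1 + k2).
t=0.000000, p=1.640000:
  k1 = f(0.000000, 1.640000) = 0.240000
  k2 = f(0.450000, 1.748000) = -0.055159
  p ← 1.640000 + (0.45/2)·(0.240000 + (-0.055159)) = 1.681589
t=0.450000, p=1.681589:
  k1 = f(0.450000, 1.681589) = 0.011251
  k2 = f(0.900000, 1.686652) = -0.518026
  p ← 1.681589 + (0.45/2)·(0.011251 + (-0.518026)) = 1.567565
p(0.9) ≈ 1.5676

1.5676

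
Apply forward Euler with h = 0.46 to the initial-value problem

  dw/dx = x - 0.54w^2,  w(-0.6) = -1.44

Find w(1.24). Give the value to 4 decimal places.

-16.5662

Euler: w_{n+1} = w_n + h·f(x_n, w_n).
x=-0.600000, w=-1.440000: f=-1.719744 → w ← -1.440000 + 0.46·(-1.719744) = -2.231082
x=-0.140000, w=-2.231082: f=-2.827973 → w ← -2.231082 + 0.46·(-2.827973) = -3.531950
x=0.320000, w=-3.531950: f=-6.416322 → w ← -3.531950 + 0.46·(-6.416322) = -6.483458
x=0.780000, w=-6.483458: f=-21.919022 → w ← -6.483458 + 0.46·(-21.919022) = -16.566208
w(1.24) ≈ -16.5662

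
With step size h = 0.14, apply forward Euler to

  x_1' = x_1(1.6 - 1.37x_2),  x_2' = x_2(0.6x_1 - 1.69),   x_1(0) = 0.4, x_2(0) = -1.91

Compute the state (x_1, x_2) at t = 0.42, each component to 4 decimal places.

1.4104, -1.0500

Euler on (x_1,x_2): x_1_{n+1} = x_1_n + h·x_1', x_2_{n+1} = x_2_n + h·x_2'.
0.000000: (0.400000, -1.910000); f=(1.686680, 2.769500) → (0.636135, -1.522270)
0.140000: (0.636135, -1.522270); f=(2.344483, 1.991615) → (0.964363, -1.243444)
0.280000: (0.964363, -1.243444); f=(3.185790, 1.381942) → (1.410373, -1.049972)
(x_1(0.42), x_2(0.42)) ≈ (1.4104, -1.0500)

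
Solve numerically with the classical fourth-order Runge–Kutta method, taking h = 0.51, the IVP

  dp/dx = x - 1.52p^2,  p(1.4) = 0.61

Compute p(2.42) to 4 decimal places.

RK4: k1 = f(x_n, p_n); k2 = f(x_n + h/2, p_n + (h/2)·k1); k3 = f(x_n + h/2, p_n + (h/2)·k2); k4 = f(x_n + h, p_n + h·k3); p_{n+1} = p_n + (h/6)·(k1 + 2k2 + 2k3 + k4).
x=1.400000, p=0.610000:
  k1 = f(1.400000, 0.610000) = 0.834408
  k2 = f(1.655000, 0.822774) = 0.626025
  k3 = f(1.655000, 0.769636) = 0.754643
  k4 = f(1.910000, 0.994868) = 0.405562
  p ← 0.610000 + (0.51/6)·(k1 + 2k2 + 2k3 + k4) = 0.950111
x=1.910000, p=0.950111:
  k1 = f(1.910000, 0.950111) = 0.537879
  k2 = f(2.165000, 1.087270) = 0.368122
  k3 = f(2.165000, 1.043982) = 0.508354
  k4 = f(2.420000, 1.209372) = 0.196879
  p ← 0.950111 + (0.51/6)·(k1 + 2k2 + 2k3 + k4) = 1.161566
p(2.42) ≈ 1.1616

1.1616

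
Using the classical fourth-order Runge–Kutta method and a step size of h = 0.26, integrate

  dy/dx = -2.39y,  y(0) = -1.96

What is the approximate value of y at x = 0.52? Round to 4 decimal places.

-0.5671

RK4: k1 = f(x_n, y_n); k2 = f(x_n + h/2, y_n + (h/2)·k1); k3 = f(x_n + h/2, y_n + (h/2)·k2); k4 = f(x_n + h, y_n + h·k3); y_{n+1} = y_n + (h/6)·(k1 + 2k2 + 2k3 + k4).
x=0.000000, y=-1.960000:
  k1 = f(0.000000, -1.960000) = 4.684400
  k2 = f(0.130000, -1.351028) = 3.228957
  k3 = f(0.130000, -1.540236) = 3.681163
  k4 = f(0.260000, -1.002898) = 2.396925
  y ← -1.960000 + (0.26/6)·(k1 + 2k2 + 2k3 + k4) = -1.054266
x=0.260000, y=-1.054266:
  k1 = f(0.260000, -1.054266) = 2.519695
  k2 = f(0.390000, -0.726705) = 1.736825
  k3 = f(0.390000, -0.828478) = 1.980063
  k4 = f(0.520000, -0.539449) = 1.289283
  y ← -1.054266 + (0.26/6)·(k1 + 2k2 + 2k3 + k4) = -0.567079
y(0.52) ≈ -0.5671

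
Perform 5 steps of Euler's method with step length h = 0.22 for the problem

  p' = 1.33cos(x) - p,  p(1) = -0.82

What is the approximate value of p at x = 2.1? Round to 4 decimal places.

-0.2167

Euler: p_{n+1} = p_n + h·f(x_n, p_n).
x=1.000000, p=-0.820000: f=1.538602 → p ← -0.820000 + 0.22·1.538602 = -0.481508
x=1.220000, p=-0.481508: f=0.938556 → p ← -0.481508 + 0.22·0.938556 = -0.275025
x=1.440000, p=-0.275025: f=0.448489 → p ← -0.275025 + 0.22·0.448489 = -0.176358
x=1.660000, p=-0.176358: f=0.057874 → p ← -0.176358 + 0.22·0.057874 = -0.163625
x=1.880000, p=-0.163625: f=-0.241094 → p ← -0.163625 + 0.22·(-0.241094) = -0.216666
p(2.1) ≈ -0.2167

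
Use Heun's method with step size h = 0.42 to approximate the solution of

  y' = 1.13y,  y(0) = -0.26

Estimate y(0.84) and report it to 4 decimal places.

Heun: k1 = f(t_n, y_n); k2 = f(t_n + h, y_n + h·k1); y_{n+1} = y_n + (h/2)·(k1 + k2).
t=0.000000, y=-0.260000:
  k1 = f(0.000000, -0.260000) = -0.293800
  k2 = f(0.420000, -0.383396) = -0.433237
  y ← -0.260000 + (0.42/2)·(-0.293800 + (-0.433237)) = -0.412678
t=0.420000, y=-0.412678:
  k1 = f(0.420000, -0.412678) = -0.466326
  k2 = f(0.840000, -0.608535) = -0.687644
  y ← -0.412678 + (0.42/2)·(-0.466326 + (-0.687644)) = -0.655012
y(0.84) ≈ -0.6550

-0.6550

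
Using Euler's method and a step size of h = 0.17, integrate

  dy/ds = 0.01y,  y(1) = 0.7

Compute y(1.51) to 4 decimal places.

Euler: y_{n+1} = y_n + h·f(s_n, y_n).
s=1.000000, y=0.700000: f=0.007000 → y ← 0.700000 + 0.17·0.007000 = 0.701190
s=1.170000, y=0.701190: f=0.007012 → y ← 0.701190 + 0.17·0.007012 = 0.702382
s=1.340000, y=0.702382: f=0.007024 → y ← 0.702382 + 0.17·0.007024 = 0.703576
y(1.51) ≈ 0.7036

0.7036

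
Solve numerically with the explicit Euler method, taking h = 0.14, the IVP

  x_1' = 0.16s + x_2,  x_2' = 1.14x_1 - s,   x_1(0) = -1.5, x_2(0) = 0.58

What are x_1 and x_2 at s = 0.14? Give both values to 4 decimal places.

Euler on (x_1,x_2): x_1_{n+1} = x_1_n + h·x_1', x_2_{n+1} = x_2_n + h·x_2'.
0.000000: (-1.500000, 0.580000); f=(0.580000, -1.710000) → (-1.418800, 0.340600)
(x_1(0.14), x_2(0.14)) ≈ (-1.4188, 0.3406)

-1.4188, 0.3406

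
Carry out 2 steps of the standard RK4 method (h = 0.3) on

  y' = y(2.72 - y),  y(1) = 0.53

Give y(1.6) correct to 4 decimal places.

1.5039

RK4: k1 = f(t_n, y_n); k2 = f(t_n + h/2, y_n + (h/2)·k1); k3 = f(t_n + h/2, y_n + (h/2)·k2); k4 = f(t_n + h, y_n + h·k3); y_{n+1} = y_n + (h/6)·(k1 + 2k2 + 2k3 + k4).
t=1.000000, y=0.530000:
  k1 = f(1.000000, 0.530000) = 1.160700
  k2 = f(1.150000, 0.704105) = 1.419402
  k3 = f(1.150000, 0.742910) = 1.468800
  k4 = f(1.300000, 0.970640) = 1.697999
  y ← 0.530000 + (0.3/6)·(k1 + 2k2 + 2k3 + k4) = 0.961755
t=1.300000, y=0.961755:
  k1 = f(1.300000, 0.961755) = 1.691001
  k2 = f(1.450000, 1.215405) = 1.828692
  k3 = f(1.450000, 1.236059) = 1.834239
  k4 = f(1.600000, 1.512027) = 1.826488
  y ← 0.961755 + (0.3/6)·(k1 + 2k2 + 2k3 + k4) = 1.503923
y(1.6) ≈ 1.5039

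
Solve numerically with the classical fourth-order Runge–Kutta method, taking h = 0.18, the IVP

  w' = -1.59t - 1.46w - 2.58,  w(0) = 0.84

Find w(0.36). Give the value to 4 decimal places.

-0.3129

RK4: k1 = f(t_n, w_n); k2 = f(t_n + h/2, w_n + (h/2)·k1); k3 = f(t_n + h/2, w_n + (h/2)·k2); k4 = f(t_n + h, w_n + h·k3); w_{n+1} = w_n + (h/6)·(k1 + 2k2 + 2k3 + k4).
t=0.000000, w=0.840000:
  k1 = f(0.000000, 0.840000) = -3.806400
  k2 = f(0.090000, 0.497424) = -3.449339
  k3 = f(0.090000, 0.529559) = -3.496257
  k4 = f(0.180000, 0.210674) = -3.173784
  w ← 0.840000 + (0.18/6)·(k1 + 2k2 + 2k3 + k4) = 0.213859
t=0.180000, w=0.213859:
  k1 = f(0.180000, 0.213859) = -3.178434
  k2 = f(0.270000, -0.072200) = -2.903888
  k3 = f(0.270000, -0.047491) = -2.939963
  k4 = f(0.360000, -0.315335) = -2.692011
  w ← 0.213859 + (0.18/6)·(k1 + 2k2 + 2k3 + k4) = -0.312886
w(0.36) ≈ -0.3129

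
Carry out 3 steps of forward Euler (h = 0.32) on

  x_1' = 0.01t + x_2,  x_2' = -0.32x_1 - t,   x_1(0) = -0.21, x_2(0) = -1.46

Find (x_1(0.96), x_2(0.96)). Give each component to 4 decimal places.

Euler on (x_1,x_2): x_1_{n+1} = x_1_n + h·x_1', x_2_{n+1} = x_2_n + h·x_2'.
0.000000: (-0.210000, -1.460000); f=(-1.460000, 0.067200) → (-0.677200, -1.438496)
0.320000: (-0.677200, -1.438496); f=(-1.435296, -0.103296) → (-1.136495, -1.471551)
0.640000: (-1.136495, -1.471551); f=(-1.465151, -0.276322) → (-1.605343, -1.559974)
(x_1(0.96), x_2(0.96)) ≈ (-1.6053, -1.5600)

-1.6053, -1.5600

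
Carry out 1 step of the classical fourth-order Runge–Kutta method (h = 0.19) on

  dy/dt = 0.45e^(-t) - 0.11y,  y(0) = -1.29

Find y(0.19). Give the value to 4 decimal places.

-1.1863

RK4: k1 = f(t_n, y_n); k2 = f(t_n + h/2, y_n + (h/2)·k1); k3 = f(t_n + h/2, y_n + (h/2)·k2); k4 = f(t_n + h, y_n + h·k3); y_{n+1} = y_n + (h/6)·(k1 + 2k2 + 2k3 + k4).
t=0.000000, y=-1.290000:
  k1 = f(0.000000, -1.290000) = 0.591900
  k2 = f(0.095000, -1.233769) = 0.544932
  k3 = f(0.095000, -1.238231) = 0.545423
  k4 = f(0.190000, -1.186370) = 0.502632
  y ← -1.290000 + (0.19/6)·(k1 + 2k2 + 2k3 + k4) = -1.186284
y(0.19) ≈ -1.1863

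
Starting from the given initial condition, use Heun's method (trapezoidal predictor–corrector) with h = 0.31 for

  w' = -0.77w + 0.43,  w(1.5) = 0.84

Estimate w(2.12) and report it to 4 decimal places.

0.7341

Heun: k1 = f(t_n, w_n); k2 = f(t_n + h, w_n + h·k1); w_{n+1} = w_n + (h/2)·(k1 + k2).
t=1.500000, w=0.840000:
  k1 = f(1.500000, 0.840000) = -0.216800
  k2 = f(1.810000, 0.772792) = -0.165050
  w ← 0.840000 + (0.31/2)·(-0.216800 + (-0.165050)) = 0.780813
t=1.810000, w=0.780813:
  k1 = f(1.810000, 0.780813) = -0.171226
  k2 = f(2.120000, 0.727733) = -0.130355
  w ← 0.780813 + (0.31/2)·(-0.171226 + (-0.130355)) = 0.734068
w(2.12) ≈ 0.7341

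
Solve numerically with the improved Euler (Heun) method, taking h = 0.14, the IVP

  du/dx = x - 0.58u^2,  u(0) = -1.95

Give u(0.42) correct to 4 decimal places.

Heun: k1 = f(x_n, u_n); k2 = f(x_n + h, u_n + h·k1); u_{n+1} = u_n + (h/2)·(k1 + k2).
x=0.000000, u=-1.950000:
  k1 = f(0.000000, -1.950000) = -2.205450
  k2 = f(0.140000, -2.258763) = -2.819166
  u ← -1.950000 + (0.14/2)·(-2.205450 + (-2.819166)) = -2.301723
x=0.140000, u=-2.301723:
  k1 = f(0.140000, -2.301723) = -2.932799
  k2 = f(0.280000, -2.712315) = -3.986858
  u ← -2.301723 + (0.14/2)·(-2.932799 + (-3.986858)) = -2.786099
x=0.280000, u=-2.786099:
  k1 = f(0.280000, -2.786099) = -4.222162
  k2 = f(0.420000, -3.377202) = -6.195185
  u ← -2.786099 + (0.14/2)·(-4.222162 + (-6.195185)) = -3.515313
u(0.42) ≈ -3.5153

-3.5153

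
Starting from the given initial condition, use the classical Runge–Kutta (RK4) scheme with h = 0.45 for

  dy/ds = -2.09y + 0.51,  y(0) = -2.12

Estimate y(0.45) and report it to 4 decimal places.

RK4: k1 = f(s_n, y_n); k2 = f(s_n + h/2, y_n + (h/2)·k1); k3 = f(s_n + h/2, y_n + (h/2)·k2); k4 = f(s_n + h, y_n + h·k3); y_{n+1} = y_n + (h/6)·(k1 + 2k2 + 2k3 + k4).
s=0.000000, y=-2.120000:
  k1 = f(0.000000, -2.120000) = 4.940800
  k2 = f(0.225000, -1.008320) = 2.617389
  k3 = f(0.225000, -1.531088) = 3.709973
  k4 = f(0.450000, -0.450512) = 1.451570
  y ← -2.120000 + (0.45/6)·(k1 + 2k2 + 2k3 + k4) = -0.691468
y(0.45) ≈ -0.6915

-0.6915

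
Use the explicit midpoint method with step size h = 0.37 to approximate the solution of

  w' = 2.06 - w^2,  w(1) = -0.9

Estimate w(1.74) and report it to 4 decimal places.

Midpoint: k1 = f(t_n, w_n); k2 = f(t_n + h/2, w_n + (h/2)·k1); w_{n+1} = w_n + h·k2.
t=1.000000, w=-0.900000:
  k1 = f(1.000000, -0.900000) = 1.250000
  k2 = f(1.185000, -0.668750) = 1.612773
  w ← -0.900000 + 0.37·1.612773 = -0.303274
t=1.370000, w=-0.303274:
  k1 = f(1.370000, -0.303274) = 1.968025
  k2 = f(1.555000, 0.060811) = 2.056302
  w ← -0.303274 + 0.37·2.056302 = 0.457558
w(1.74) ≈ 0.4576

0.4576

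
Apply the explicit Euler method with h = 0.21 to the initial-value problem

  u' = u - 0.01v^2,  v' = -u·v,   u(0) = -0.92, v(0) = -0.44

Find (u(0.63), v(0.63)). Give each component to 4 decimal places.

-1.6320, -0.8312

Euler on (u,v): u_{n+1} = u_n + h·u', v_{n+1} = v_n + h·v'.
0.000000: (-0.920000, -0.440000); f=(-0.921936, -0.404800) → (-1.113607, -0.525008)
0.210000: (-1.113607, -0.525008); f=(-1.116363, -0.584652) → (-1.348043, -0.647785)
0.420000: (-1.348043, -0.647785); f=(-1.352239, -0.873242) → (-1.632013, -0.831166)
(u(0.63), v(0.63)) ≈ (-1.6320, -0.8312)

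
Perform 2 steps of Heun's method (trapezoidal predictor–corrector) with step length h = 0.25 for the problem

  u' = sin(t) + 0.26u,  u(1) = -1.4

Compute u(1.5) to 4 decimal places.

-1.0971

Heun: k1 = f(t_n, u_n); k2 = f(t_n + h, u_n + h·k1); u_{n+1} = u_n + (h/2)·(k1 + k2).
t=1.000000, u=-1.400000:
  k1 = f(1.000000, -1.400000) = 0.477471
  k2 = f(1.250000, -1.280632) = 0.616020
  u ← -1.400000 + (0.25/2)·(0.477471 + 0.616020) = -1.263314
t=1.250000, u=-1.263314:
  k1 = f(1.250000, -1.263314) = 0.620523
  k2 = f(1.500000, -1.108183) = 0.709367
  u ← -1.263314 + (0.25/2)·(0.620523 + 0.709367) = -1.097077
u(1.5) ≈ -1.0971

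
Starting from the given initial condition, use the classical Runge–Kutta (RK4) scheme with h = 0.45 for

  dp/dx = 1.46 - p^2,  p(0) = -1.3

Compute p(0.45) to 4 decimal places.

-1.5001

RK4: k1 = f(x_n, p_n); k2 = f(x_n + h/2, p_n + (h/2)·k1); k3 = f(x_n + h/2, p_n + (h/2)·k2); k4 = f(x_n + h, p_n + h·k3); p_{n+1} = p_n + (h/6)·(k1 + 2k2 + 2k3 + k4).
x=0.000000, p=-1.300000:
  k1 = f(0.000000, -1.300000) = -0.230000
  k2 = f(0.225000, -1.351750) = -0.367228
  k3 = f(0.225000, -1.382626) = -0.451656
  k4 = f(0.450000, -1.503245) = -0.799745
  p ← -1.300000 + (0.45/6)·(k1 + 2k2 + 2k3 + k4) = -1.500063
p(0.45) ≈ -1.5001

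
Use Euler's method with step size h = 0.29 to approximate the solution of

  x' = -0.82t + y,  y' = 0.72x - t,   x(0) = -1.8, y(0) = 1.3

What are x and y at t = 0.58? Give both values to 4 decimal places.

-1.2240, 0.5429

Euler on (x,y): x_{n+1} = x_n + h·x', y_{n+1} = y_n + h·y'.
0.000000: (-1.800000, 1.300000); f=(1.300000, -1.296000) → (-1.423000, 0.924160)
0.290000: (-1.423000, 0.924160); f=(0.686360, -1.314560) → (-1.223956, 0.542938)
(x(0.58), y(0.58)) ≈ (-1.2240, 0.5429)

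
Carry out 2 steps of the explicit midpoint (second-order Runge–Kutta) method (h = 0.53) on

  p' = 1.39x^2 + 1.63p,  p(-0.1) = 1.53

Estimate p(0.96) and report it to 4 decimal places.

8.1235

Midpoint: k1 = f(x_n, p_n); k2 = f(x_n + h/2, p_n + (h/2)·k1); p_{n+1} = p_n + h·k2.
x=-0.100000, p=1.530000:
  k1 = f(-0.100000, 1.530000) = 2.507800
  k2 = f(0.165000, 2.194567) = 3.614987
  p ← 1.530000 + 0.53·3.614987 = 3.445943
x=0.430000, p=3.445943:
  k1 = f(0.430000, 3.445943) = 5.873898
  k2 = f(0.695000, 5.002526) = 8.825522
  p ← 3.445943 + 0.53·8.825522 = 8.123470
p(0.96) ≈ 8.1235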